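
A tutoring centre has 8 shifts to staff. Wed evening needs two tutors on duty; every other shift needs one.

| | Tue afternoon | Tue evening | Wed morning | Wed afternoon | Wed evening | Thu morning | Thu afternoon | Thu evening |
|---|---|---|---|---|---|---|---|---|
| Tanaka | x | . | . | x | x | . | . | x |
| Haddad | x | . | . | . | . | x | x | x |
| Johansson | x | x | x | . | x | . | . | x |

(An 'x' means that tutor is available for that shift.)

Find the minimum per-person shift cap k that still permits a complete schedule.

3

With 3 tutors and 9 worker-slots to fill, someone must work at least ⌈9/3⌉ = 3 shifts, so k ≥ 3.
k = 3 works: Tue afternoon→Tanaka, Tue evening→Johansson, Wed morning→Johansson, Wed afternoon→Tanaka, Wed evening→Tanaka+Johansson, Thu morning→Haddad, Thu afternoon→Haddad, Thu evening→Haddad.
Loads: Tanaka 3, Haddad 3, Johansson 3 — all ≤ 3.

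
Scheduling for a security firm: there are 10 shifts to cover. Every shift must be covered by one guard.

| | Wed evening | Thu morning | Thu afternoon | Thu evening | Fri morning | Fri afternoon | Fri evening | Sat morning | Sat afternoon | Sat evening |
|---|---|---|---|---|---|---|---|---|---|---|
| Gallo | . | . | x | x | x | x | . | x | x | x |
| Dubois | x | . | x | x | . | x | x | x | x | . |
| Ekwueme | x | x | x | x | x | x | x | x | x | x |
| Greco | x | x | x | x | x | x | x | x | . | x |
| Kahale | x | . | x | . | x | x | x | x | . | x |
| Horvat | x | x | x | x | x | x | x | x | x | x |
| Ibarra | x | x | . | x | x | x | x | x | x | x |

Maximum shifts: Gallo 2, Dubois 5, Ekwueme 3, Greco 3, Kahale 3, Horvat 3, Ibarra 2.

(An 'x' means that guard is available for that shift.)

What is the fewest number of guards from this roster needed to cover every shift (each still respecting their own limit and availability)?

3

10 slots to fill and no one can take more than 5, so at least ⌈10/5⌉ = 2 guards are needed.
Any 2 guards together have capacity at most 5+3 = 8 < 10 slots, so 2 can never suffice.
Gallo, Dubois, and Ekwueme alone can cover everything: Wed evening→Dubois, Thu morning→Ekwueme, Thu afternoon→Dubois, Thu evening→Dubois, Fri morning→Gallo, Fri afternoon→Dubois, Fri evening→Dubois, Sat morning→Ekwueme, Sat afternoon→Ekwueme, Sat evening→Gallo.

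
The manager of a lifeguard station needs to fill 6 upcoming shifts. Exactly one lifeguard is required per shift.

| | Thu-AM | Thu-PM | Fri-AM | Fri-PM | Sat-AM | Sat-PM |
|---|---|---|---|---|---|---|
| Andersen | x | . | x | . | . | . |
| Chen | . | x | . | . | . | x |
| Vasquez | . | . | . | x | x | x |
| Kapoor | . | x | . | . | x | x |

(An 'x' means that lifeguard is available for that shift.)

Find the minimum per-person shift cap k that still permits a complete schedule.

2

With 4 lifeguards and 6 worker-slots to fill, someone must work at least ⌈6/4⌉ = 2 shifts, so k ≥ 2.
k = 2 works: Thu-AM→Andersen, Thu-PM→Chen, Fri-AM→Andersen, Fri-PM→Vasquez, Sat-AM→Vasquez, Sat-PM→Chen.
Loads: Andersen 2, Chen 2, Vasquez 2, Kapoor 0 — all ≤ 2.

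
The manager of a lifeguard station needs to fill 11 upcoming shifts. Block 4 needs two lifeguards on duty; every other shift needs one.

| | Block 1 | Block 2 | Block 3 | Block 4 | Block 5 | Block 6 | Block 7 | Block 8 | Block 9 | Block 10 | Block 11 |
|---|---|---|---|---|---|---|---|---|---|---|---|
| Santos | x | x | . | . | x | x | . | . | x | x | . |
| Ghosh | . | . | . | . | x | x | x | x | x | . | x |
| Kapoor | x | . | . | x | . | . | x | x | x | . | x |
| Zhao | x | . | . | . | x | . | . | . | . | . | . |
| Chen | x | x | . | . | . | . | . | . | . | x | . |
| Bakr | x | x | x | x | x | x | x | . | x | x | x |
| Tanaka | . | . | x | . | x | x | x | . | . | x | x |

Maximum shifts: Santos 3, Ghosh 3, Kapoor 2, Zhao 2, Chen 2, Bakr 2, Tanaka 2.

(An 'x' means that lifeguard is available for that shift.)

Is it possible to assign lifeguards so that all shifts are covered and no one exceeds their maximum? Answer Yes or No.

Yes

Block 4 can only be covered by Kapoor and Bakr, so that assignment is forced.
One valid schedule: Block 1→Kapoor, Block 2→Santos, Block 3→Bakr, Block 4→Kapoor+Bakr, Block 5→Zhao, Block 6→Santos, Block 7→Ghosh, Block 8→Ghosh, Block 9→Santos, Block 10→Chen, Block 11→Ghosh.
Loads: Santos 3/3, Ghosh 3/3, Kapoor 2/2, Zhao 1/2, Chen 1/2, Bakr 2/2, Tanaka 0/2 — all within limits.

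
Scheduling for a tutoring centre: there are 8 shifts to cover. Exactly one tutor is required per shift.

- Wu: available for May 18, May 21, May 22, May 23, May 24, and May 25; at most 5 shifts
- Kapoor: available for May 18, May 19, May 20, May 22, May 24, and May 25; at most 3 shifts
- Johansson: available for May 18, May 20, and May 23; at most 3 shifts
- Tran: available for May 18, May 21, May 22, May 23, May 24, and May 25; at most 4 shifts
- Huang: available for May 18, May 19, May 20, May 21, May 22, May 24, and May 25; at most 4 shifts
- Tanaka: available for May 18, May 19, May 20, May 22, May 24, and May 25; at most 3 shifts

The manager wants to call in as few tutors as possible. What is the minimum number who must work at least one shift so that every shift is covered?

2

8 slots to fill and no one can take more than 5, so at least ⌈8/5⌉ = 2 tutors are needed.
Wu and Kapoor alone can cover everything: May 18→Wu, May 19→Kapoor, May 20→Kapoor, May 21→Wu, May 22→Wu, May 23→Wu, May 24→Wu, May 25→Kapoor.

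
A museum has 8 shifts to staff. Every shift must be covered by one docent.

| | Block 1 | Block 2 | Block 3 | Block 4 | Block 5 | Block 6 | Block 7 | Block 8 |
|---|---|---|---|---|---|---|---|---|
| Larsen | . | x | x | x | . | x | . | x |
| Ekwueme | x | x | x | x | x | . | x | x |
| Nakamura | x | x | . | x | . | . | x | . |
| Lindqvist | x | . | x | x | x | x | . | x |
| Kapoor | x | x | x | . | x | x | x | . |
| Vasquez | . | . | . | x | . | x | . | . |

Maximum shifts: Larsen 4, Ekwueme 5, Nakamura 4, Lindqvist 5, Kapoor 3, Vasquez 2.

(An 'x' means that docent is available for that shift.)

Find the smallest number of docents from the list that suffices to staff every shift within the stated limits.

2

8 slots to fill and no one can take more than 5, so at least ⌈8/5⌉ = 2 docents are needed.
Larsen and Ekwueme alone can cover everything: Block 1→Ekwueme, Block 2→Larsen, Block 3→Larsen, Block 4→Larsen, Block 5→Ekwueme, Block 6→Larsen, Block 7→Ekwueme, Block 8→Ekwueme.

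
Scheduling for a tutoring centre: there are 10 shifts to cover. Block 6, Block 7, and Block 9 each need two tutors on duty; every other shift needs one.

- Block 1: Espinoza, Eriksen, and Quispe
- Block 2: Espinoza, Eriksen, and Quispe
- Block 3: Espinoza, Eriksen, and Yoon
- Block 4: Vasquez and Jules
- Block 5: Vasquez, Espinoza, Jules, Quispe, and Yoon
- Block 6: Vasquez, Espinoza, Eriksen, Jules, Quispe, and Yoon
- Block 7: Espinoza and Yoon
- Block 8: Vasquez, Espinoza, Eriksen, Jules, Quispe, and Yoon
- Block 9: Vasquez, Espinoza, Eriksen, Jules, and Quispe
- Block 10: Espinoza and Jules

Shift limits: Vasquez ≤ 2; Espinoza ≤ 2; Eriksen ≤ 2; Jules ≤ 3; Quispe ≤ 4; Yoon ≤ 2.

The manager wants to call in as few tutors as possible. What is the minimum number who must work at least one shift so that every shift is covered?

5

13 slots to fill and no one can take more than 4, so at least ⌈13/4⌉ = 4 tutors are needed.
Any 4 tutors together have capacity at most 4+3+2+2 = 11 < 13 slots, so 4 can never suffice.
Vasquez, Espinoza, Jules, Quispe, and Yoon alone can cover everything: Block 1→Espinoza, Block 2→Quispe, Block 3→Yoon, Block 4→Vasquez, Block 5→Vasquez, Block 6→Jules+Quispe, Block 7→Espinoza+Yoon, Block 8→Quispe, Block 9→Jules+Quispe, Block 10→Jules.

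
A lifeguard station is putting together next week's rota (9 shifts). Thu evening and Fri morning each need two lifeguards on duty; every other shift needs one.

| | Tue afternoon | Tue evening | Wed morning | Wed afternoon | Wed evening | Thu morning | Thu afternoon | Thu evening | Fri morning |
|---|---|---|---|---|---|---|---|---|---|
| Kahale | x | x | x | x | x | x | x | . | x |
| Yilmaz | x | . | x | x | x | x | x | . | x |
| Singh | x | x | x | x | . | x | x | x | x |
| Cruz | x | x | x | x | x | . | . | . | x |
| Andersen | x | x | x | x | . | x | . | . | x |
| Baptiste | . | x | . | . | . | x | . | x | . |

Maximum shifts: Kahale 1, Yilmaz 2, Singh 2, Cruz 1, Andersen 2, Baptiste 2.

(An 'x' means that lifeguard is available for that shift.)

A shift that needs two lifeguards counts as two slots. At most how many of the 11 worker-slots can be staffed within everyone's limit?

Total capacity across all lifeguards is 1+2+2+1+2+2 = 10, and 11 slots are needed, so at most 10 can be filled.
An assignment achieving 10: Tue afternoon→Yilmaz, Tue evening→Singh, Wed morning→Cruz, Wed afternoon→Andersen, Wed evening→Kahale, Thu morning→Baptiste, Thu afternoon→Yilmaz, Thu evening→Singh+Baptiste, Fri morning→Andersen.
Loads: Kahale 1/1, Yilmaz 2/2, Singh 2/2, Cruz 1/1, Andersen 2/2, Baptiste 2/2.

10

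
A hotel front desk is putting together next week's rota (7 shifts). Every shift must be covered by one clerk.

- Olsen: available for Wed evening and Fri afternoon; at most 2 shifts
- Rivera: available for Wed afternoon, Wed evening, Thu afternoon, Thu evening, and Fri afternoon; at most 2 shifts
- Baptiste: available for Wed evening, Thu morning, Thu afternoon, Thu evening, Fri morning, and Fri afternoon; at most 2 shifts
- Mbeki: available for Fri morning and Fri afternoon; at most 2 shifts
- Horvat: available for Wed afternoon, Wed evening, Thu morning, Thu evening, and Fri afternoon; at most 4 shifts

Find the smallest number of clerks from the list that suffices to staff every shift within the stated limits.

7 slots to fill and no one can take more than 4, so at least ⌈7/4⌉ = 2 clerks are needed.
Any 2 clerks together have capacity at most 4+2 = 6 < 7 slots, so 2 can never suffice.
Olsen, Baptiste, and Horvat alone can cover everything: Wed afternoon→Horvat, Wed evening→Olsen, Thu morning→Horvat, Thu afternoon→Baptiste, Thu evening→Horvat, Fri morning→Baptiste, Fri afternoon→Olsen.

3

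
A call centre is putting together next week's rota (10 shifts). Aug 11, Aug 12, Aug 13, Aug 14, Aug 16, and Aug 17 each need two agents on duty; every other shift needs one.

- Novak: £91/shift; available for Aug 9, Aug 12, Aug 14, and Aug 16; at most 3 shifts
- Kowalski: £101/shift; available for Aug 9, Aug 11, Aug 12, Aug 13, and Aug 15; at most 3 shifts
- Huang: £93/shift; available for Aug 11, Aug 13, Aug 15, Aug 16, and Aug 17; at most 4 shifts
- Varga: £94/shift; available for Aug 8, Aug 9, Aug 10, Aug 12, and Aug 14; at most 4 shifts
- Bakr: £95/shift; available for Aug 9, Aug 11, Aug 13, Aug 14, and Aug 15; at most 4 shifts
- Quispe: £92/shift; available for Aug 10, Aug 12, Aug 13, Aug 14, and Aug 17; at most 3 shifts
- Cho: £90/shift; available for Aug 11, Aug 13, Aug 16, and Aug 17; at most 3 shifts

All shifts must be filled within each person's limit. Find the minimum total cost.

Aug 8 can only be covered by Varga, so that assignment is forced.
Picking the cheapest available agent for each shift independently would cost £1464, but that ignores the shift limits.
An optimal schedule: Aug 8→Varga, Aug 9→Novak, Aug 10→Quispe, Aug 11→Cho+Huang, Aug 12→Novak+Varga, Aug 13→Quispe+Huang, Aug 14→Quispe+Varga, Aug 15→Huang, Aug 16→Cho+Novak, Aug 17→Cho+Huang.
Total: 94 + 91 + 92 + 90 + 93 + 91 + 94 + 92 + 93 + 92 + 94 + 93 + 90 + 91 + 90 + 93 = £1473.

£1473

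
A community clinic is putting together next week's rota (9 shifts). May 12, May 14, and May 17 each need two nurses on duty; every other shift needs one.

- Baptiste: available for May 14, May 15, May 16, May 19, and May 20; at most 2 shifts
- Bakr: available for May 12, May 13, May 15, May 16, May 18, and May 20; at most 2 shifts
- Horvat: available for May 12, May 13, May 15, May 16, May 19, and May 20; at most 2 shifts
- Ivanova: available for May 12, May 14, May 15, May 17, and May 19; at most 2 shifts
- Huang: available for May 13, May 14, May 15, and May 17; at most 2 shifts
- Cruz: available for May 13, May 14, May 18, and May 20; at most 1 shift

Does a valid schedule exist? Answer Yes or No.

No

Total capacity is 2+2+2+2+2+1 = 11 but 12 worker-slots are needed — infeasible.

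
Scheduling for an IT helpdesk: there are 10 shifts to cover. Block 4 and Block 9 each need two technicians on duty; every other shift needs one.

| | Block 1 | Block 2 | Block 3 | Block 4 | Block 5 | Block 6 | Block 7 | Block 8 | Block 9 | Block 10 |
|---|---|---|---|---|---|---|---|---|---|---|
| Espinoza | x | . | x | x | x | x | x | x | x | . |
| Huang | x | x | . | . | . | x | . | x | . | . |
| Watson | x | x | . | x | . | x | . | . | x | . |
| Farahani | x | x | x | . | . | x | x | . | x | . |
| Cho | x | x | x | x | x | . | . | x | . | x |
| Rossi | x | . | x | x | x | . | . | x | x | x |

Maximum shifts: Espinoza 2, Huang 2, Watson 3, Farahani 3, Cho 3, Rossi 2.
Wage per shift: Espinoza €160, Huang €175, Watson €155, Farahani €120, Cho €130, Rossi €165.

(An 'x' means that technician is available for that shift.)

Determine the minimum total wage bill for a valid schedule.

€1700

Picking the cheapest available technician for each shift independently would cost €1550, but that ignores the shift limits.
An optimal schedule: Block 1→Watson, Block 2→Farahani, Block 3→Farahani, Block 4→Watson+Espinoza, Block 5→Cho, Block 6→Watson, Block 7→Farahani, Block 8→Cho, Block 9→Espinoza+Rossi, Block 10→Cho.
Total: 155 + 120 + 120 + 155 + 160 + 130 + 155 + 120 + 130 + 160 + 165 + 130 = €1700.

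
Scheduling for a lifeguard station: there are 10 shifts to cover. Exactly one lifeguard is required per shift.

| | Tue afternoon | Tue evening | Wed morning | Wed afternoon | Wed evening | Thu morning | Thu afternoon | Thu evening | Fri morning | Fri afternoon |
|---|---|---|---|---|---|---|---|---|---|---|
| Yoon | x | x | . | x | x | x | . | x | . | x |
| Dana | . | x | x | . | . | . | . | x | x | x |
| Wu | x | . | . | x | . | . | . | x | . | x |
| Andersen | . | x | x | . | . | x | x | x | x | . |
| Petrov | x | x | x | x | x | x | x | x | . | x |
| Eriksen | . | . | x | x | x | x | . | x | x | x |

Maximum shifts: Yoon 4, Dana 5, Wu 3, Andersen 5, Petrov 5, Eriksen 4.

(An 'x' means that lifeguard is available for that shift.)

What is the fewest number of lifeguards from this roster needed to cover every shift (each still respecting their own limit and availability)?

10 slots to fill and no one can take more than 5, so at least ⌈10/5⌉ = 2 lifeguards are needed.
Dana and Petrov alone can cover everything: Tue afternoon→Petrov, Tue evening→Dana, Wed morning→Dana, Wed afternoon→Petrov, Wed evening→Petrov, Thu morning→Petrov, Thu afternoon→Petrov, Thu evening→Dana, Fri morning→Dana, Fri afternoon→Dana.

2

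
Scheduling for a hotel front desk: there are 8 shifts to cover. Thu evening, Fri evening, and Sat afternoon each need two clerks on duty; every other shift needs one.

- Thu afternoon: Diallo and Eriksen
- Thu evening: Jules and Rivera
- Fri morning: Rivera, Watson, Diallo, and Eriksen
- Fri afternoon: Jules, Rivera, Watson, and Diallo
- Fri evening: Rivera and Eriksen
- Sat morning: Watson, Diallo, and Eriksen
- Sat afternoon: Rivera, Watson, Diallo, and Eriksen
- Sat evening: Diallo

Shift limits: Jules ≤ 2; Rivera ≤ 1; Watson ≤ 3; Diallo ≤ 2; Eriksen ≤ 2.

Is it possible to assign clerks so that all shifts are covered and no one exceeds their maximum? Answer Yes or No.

Shifts {Thu evening, Fri evening} need 4 worker-slots in total, but the clerks available for any of those shifts (Jules, Rivera, and Eriksen) can supply at most 3 among them. So no valid schedule exists.

No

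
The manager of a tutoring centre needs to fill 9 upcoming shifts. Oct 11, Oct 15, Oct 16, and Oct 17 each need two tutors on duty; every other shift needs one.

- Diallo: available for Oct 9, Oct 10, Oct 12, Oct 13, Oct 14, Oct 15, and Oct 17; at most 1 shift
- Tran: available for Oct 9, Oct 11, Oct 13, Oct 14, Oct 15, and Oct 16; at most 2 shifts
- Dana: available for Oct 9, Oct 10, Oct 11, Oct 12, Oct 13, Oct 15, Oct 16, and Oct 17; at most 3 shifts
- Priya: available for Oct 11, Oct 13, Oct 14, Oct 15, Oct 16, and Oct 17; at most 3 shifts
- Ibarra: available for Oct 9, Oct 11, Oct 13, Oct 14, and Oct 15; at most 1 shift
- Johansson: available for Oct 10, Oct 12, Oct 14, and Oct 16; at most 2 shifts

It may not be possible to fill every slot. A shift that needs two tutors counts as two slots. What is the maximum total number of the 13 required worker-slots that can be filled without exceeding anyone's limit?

12

Total capacity across all tutors is 1+2+3+3+1+2 = 12, and 13 slots are needed, so at most 12 can be filled.
An assignment achieving 12: Oct 9→Tran, Oct 10→Diallo, Oct 11→Tran+Dana, Oct 12→Dana, Oct 13→Priya, Oct 14→Johansson, Oct 15→Ibarra, Oct 16→Priya+Johansson, Oct 17→Dana+Priya.
Loads: Diallo 1/1, Tran 2/2, Dana 3/3, Priya 3/3, Ibarra 1/1, Johansson 2/2.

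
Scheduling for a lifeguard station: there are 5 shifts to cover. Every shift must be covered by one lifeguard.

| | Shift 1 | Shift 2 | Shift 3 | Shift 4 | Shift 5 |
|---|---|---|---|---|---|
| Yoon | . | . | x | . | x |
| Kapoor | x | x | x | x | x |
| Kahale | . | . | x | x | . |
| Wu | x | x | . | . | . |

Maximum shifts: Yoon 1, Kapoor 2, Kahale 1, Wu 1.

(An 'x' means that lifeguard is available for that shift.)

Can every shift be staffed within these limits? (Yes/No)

One valid schedule: Shift 1→Kapoor, Shift 2→Wu, Shift 3→Kahale, Shift 4→Kapoor, Shift 5→Yoon.
Loads: Yoon 1/1, Kapoor 2/2, Kahale 1/1, Wu 1/1 — all within limits.

Yes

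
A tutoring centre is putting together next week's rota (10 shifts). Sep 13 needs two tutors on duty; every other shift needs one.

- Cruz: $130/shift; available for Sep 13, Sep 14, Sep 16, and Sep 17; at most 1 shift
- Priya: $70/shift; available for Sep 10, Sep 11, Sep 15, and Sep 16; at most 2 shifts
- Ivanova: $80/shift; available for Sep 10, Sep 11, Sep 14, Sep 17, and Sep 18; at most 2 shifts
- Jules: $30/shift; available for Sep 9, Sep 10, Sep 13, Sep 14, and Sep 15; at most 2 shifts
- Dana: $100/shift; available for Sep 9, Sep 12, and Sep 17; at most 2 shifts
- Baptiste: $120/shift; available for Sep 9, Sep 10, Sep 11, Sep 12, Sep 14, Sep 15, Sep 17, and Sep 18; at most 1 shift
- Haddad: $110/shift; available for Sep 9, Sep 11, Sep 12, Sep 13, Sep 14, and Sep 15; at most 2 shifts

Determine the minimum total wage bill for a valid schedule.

$900

Picking the cheapest available tutor for each shift independently would cost $660, but that ignores the shift limits.
An optimal schedule: Sep 9→Jules, Sep 10→Priya, Sep 11→Ivanova, Sep 12→Dana, Sep 13→Jules+Haddad, Sep 14→Baptiste, Sep 15→Haddad, Sep 16→Priya, Sep 17→Dana, Sep 18→Ivanova.
Total: 30 + 70 + 80 + 100 + 30 + 110 + 120 + 110 + 70 + 100 + 80 = $900.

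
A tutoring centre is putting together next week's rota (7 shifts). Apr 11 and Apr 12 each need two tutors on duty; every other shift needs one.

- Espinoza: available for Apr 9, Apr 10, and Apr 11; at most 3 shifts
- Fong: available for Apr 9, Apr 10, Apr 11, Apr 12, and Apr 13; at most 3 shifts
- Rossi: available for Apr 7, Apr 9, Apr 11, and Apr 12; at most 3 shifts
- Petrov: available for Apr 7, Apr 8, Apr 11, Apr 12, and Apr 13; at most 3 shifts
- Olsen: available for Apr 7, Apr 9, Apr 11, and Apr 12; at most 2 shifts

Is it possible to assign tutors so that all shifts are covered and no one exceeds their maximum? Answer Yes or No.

Yes

Apr 8 can only be covered by Petrov, so that assignment is forced.
One valid schedule: Apr 7→Rossi, Apr 8→Petrov, Apr 9→Espinoza, Apr 10→Espinoza, Apr 11→Espinoza+Fong, Apr 12→Fong+Rossi, Apr 13→Fong.
Loads: Espinoza 3/3, Fong 3/3, Rossi 2/3, Petrov 1/3, Olsen 0/2 — all within limits.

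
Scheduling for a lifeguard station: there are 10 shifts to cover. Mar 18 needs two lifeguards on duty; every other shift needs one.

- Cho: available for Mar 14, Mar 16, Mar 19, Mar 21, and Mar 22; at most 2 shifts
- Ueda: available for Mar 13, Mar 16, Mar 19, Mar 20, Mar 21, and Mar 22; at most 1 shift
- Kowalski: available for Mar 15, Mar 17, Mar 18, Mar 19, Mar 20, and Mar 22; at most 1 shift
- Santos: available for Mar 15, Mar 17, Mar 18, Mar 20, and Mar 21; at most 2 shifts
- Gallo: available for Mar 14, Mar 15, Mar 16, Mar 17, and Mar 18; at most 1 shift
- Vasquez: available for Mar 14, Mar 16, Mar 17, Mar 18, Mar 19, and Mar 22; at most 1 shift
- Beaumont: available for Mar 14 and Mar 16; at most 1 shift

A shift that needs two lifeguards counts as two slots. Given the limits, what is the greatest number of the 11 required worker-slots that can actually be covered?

9

Total capacity across all lifeguards is 2+1+1+2+1+1+1 = 9, and 11 slots are needed, so at most 9 can be filled.
An assignment achieving 9: Mar 13→Ueda, Mar 14→Cho, Mar 15→Kowalski, Mar 16→Beaumont, Mar 17→Santos, Mar 18→Gallo+Vasquez, Mar 20→Santos, Mar 21→Cho.
Loads: Cho 2/2, Ueda 1/1, Kowalski 1/1, Santos 2/2, Gallo 1/1, Vasquez 1/1, Beaumont 1/1.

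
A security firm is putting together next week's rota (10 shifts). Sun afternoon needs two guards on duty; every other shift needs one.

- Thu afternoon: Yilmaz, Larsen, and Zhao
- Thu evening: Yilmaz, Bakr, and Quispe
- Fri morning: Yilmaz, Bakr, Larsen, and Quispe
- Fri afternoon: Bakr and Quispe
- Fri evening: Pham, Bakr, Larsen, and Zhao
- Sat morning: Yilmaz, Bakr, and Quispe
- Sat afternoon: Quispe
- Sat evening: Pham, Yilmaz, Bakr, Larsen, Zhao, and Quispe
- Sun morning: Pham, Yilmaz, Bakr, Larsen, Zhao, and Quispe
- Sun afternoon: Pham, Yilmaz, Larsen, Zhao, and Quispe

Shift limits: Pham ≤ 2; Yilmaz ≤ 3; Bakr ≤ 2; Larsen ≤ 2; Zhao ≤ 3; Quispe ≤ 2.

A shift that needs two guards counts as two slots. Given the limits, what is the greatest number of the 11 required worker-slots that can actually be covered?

Total capacity across all guards is 2+3+2+2+3+2 = 14, and 11 slots are needed, so at most 11 can be filled.
An assignment achieving 11: Thu afternoon→Yilmaz, Thu evening→Yilmaz, Fri morning→Bakr, Fri afternoon→Bakr, Fri evening→Pham, Sat morning→Yilmaz, Sat afternoon→Quispe, Sat evening→Larsen, Sun morning→Zhao, Sun afternoon→Pham+Larsen.
Loads: Pham 2/2, Yilmaz 3/3, Bakr 2/2, Larsen 2/2, Zhao 1/3, Quispe 1/2.

11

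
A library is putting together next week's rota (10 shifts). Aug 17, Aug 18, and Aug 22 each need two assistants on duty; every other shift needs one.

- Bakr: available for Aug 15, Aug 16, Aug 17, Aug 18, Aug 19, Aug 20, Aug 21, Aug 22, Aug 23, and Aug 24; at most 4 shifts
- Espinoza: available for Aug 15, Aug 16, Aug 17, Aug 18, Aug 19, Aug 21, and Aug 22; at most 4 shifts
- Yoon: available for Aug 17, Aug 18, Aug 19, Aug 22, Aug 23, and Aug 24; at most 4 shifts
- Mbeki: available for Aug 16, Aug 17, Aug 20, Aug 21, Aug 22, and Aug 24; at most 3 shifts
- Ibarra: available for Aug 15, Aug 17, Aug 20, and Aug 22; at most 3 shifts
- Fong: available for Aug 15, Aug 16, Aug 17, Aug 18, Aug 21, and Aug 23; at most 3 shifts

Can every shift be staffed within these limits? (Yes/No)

One valid schedule: Aug 15→Espinoza, Aug 16→Espinoza, Aug 17→Yoon+Mbeki, Aug 18→Espinoza+Yoon, Aug 19→Bakr, Aug 20→Bakr, Aug 21→Espinoza, Aug 22→Yoon+Mbeki, Aug 23→Bakr, Aug 24→Bakr.
Loads: Bakr 4/4, Espinoza 4/4, Yoon 3/4, Mbeki 2/3, Ibarra 0/3, Fong 0/3 — all within limits.

Yes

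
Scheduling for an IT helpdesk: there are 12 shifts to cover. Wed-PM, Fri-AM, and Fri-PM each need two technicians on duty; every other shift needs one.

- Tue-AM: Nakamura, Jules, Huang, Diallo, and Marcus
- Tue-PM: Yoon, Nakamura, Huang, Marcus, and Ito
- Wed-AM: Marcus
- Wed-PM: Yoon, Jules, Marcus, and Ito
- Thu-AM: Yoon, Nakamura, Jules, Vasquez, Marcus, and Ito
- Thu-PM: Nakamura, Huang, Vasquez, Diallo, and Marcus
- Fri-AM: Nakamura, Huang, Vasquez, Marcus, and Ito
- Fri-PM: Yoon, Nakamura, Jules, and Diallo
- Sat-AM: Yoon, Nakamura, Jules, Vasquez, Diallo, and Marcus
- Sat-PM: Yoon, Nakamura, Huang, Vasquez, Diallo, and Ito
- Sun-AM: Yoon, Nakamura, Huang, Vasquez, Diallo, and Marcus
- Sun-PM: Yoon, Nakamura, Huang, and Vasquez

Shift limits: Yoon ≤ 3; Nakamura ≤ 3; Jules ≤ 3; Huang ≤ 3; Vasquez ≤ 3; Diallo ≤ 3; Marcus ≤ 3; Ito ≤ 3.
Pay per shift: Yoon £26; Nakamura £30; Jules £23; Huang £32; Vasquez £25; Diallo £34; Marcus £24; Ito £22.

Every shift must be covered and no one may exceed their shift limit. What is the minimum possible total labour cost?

£360

Wed-AM can only be covered by Marcus, so that assignment is forced.
Picking the cheapest available technician for each shift independently would cost £349, but that ignores the shift limits.
An optimal schedule: Tue-AM→Jules, Tue-PM→Ito, Wed-AM→Marcus, Wed-PM→Ito+Jules, Thu-AM→Ito, Thu-PM→Marcus, Fri-AM→Marcus+Vasquez, Fri-PM→Jules+Yoon, Sat-AM→Vasquez, Sat-PM→Yoon, Sun-AM→Yoon, Sun-PM→Vasquez.
Total: 23 + 22 + 24 + 22 + 23 + 22 + 24 + 24 + 25 + 23 + 26 + 25 + 26 + 26 + 25 = £360.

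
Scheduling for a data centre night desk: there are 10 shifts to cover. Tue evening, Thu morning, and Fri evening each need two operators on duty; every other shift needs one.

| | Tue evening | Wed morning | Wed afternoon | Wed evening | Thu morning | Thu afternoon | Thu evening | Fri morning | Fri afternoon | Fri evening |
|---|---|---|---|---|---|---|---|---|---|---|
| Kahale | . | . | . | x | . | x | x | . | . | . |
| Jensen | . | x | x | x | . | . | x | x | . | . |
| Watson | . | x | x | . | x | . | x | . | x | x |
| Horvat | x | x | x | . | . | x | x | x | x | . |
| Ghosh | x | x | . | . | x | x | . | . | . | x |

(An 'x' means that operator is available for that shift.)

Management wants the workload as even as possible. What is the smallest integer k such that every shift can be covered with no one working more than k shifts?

3

With 5 operators and 13 worker-slots to fill, someone must work at least ⌈13/5⌉ = 3 shifts, so k ≥ 3.
k = 3 works: Tue evening→Horvat+Ghosh, Wed morning→Jensen, Wed afternoon→Jensen, Wed evening→Kahale, Thu morning→Watson+Ghosh, Thu afternoon→Kahale, Thu evening→Kahale, Fri morning→Jensen, Fri afternoon→Watson, Fri evening→Watson+Ghosh.
Loads: Kahale 3, Jensen 3, Watson 3, Horvat 1, Ghosh 3 — all ≤ 3.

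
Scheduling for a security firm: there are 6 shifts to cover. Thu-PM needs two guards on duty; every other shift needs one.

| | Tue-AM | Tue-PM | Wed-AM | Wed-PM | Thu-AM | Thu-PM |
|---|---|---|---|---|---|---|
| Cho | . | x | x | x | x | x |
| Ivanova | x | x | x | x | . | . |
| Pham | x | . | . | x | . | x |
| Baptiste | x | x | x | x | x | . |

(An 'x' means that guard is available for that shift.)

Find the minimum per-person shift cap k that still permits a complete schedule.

With 4 guards and 7 worker-slots to fill, someone must work at least ⌈7/4⌉ = 2 shifts, so k ≥ 2.
k = 2 works: Tue-AM→Ivanova, Tue-PM→Ivanova, Wed-AM→Baptiste, Wed-PM→Pham, Thu-AM→Cho, Thu-PM→Cho+Pham.
Loads: Cho 2, Ivanova 2, Pham 2, Baptiste 1 — all ≤ 2.

2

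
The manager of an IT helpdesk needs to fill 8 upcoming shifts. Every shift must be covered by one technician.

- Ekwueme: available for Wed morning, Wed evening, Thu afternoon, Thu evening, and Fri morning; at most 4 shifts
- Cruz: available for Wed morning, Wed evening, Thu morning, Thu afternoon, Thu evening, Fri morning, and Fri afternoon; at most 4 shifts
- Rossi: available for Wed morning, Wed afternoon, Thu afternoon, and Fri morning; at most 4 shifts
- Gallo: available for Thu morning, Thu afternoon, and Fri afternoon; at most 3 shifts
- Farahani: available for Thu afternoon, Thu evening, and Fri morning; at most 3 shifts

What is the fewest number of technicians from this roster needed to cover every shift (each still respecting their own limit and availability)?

2

8 slots to fill and no one can take more than 4, so at least ⌈8/4⌉ = 2 technicians are needed.
Cruz and Rossi alone can cover everything: Wed morning→Rossi, Wed afternoon→Rossi, Wed evening→Cruz, Thu morning→Cruz, Thu afternoon→Rossi, Thu evening→Cruz, Fri morning→Rossi, Fri afternoon→Cruz.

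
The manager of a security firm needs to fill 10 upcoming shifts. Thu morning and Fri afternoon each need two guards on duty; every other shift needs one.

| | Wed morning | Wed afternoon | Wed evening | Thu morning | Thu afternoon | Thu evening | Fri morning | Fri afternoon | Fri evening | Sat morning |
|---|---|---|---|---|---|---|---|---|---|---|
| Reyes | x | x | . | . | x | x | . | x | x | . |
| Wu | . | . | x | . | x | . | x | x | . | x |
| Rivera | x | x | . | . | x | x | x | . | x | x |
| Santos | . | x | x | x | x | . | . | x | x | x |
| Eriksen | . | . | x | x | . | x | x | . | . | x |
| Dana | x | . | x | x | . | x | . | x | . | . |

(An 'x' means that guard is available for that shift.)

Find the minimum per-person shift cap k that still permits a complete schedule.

With 6 guards and 12 worker-slots to fill, someone must work at least ⌈12/6⌉ = 2 shifts, so k ≥ 2.
k = 2 works: Wed morning→Reyes, Wed afternoon→Reyes, Wed evening→Wu, Thu morning→Santos+Eriksen, Thu afternoon→Rivera, Thu evening→Dana, Fri morning→Wu, Fri afternoon→Santos+Dana, Fri evening→Rivera, Sat morning→Eriksen.
Loads: Reyes 2, Wu 2, Rivera 2, Santos 2, Eriksen 2, Dana 2 — all ≤ 2.

2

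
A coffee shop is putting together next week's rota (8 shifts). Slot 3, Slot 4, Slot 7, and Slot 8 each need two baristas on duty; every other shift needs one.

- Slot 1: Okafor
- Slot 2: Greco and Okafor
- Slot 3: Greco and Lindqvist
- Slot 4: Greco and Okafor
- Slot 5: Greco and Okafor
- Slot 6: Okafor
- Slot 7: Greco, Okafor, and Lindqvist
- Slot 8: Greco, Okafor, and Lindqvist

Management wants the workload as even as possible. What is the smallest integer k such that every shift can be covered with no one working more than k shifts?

5

With 3 baristas and 12 worker-slots to fill, someone must work at least ⌈12/3⌉ = 4 shifts, so k ≥ 4.
k = 4 is infeasible (exhaustive check).
k = 5 works: Slot 1→Okafor, Slot 2→Greco, Slot 3→Greco+Lindqvist, Slot 4→Greco+Okafor, Slot 5→Greco, Slot 6→Okafor, Slot 7→Greco+Okafor, Slot 8→Okafor+Lindqvist.
Loads: Greco 5, Okafor 5, Lindqvist 2 — all ≤ 5.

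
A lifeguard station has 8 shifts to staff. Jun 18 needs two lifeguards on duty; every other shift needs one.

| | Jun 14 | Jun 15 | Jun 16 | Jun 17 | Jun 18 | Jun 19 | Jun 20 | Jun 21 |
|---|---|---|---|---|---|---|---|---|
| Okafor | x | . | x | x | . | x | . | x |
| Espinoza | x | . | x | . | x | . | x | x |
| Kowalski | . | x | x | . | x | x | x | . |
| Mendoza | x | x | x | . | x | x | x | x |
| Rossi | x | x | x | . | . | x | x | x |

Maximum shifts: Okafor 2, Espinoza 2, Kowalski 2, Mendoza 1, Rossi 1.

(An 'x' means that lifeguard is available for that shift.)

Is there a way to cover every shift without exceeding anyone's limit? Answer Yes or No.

Total capacity is 2+2+2+1+1 = 8 but 9 worker-slots are needed — infeasible.

No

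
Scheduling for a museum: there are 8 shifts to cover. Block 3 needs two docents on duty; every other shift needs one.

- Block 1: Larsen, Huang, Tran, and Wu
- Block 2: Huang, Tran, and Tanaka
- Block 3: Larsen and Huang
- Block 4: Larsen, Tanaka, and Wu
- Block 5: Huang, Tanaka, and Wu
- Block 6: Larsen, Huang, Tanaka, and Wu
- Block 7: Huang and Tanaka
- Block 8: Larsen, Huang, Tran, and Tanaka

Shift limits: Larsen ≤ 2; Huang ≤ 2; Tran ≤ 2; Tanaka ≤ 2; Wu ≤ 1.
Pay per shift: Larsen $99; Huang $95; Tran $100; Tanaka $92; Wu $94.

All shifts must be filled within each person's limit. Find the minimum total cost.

$866

Block 3 can only be covered by Larsen and Huang, so that assignment is forced.
Picking the cheapest available docent for each shift independently would cost $840, but that ignores the shift limits.
An optimal schedule: Block 1→Tran, Block 2→Tran, Block 3→Larsen+Huang, Block 4→Larsen, Block 5→Tanaka, Block 6→Wu, Block 7→Huang, Block 8→Tanaka.
Total: 100 + 100 + 99 + 95 + 99 + 92 + 94 + 95 + 92 = $866.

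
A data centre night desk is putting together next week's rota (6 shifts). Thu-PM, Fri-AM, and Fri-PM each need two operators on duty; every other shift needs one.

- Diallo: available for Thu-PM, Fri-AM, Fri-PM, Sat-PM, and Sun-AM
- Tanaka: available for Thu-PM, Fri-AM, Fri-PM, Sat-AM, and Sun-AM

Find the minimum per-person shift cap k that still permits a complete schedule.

5

With 2 operators and 9 worker-slots to fill, someone must work at least ⌈9/2⌉ = 5 shifts, so k ≥ 5.
k = 5 works: Thu-PM→Diallo+Tanaka, Fri-AM→Diallo+Tanaka, Fri-PM→Diallo+Tanaka, Sat-AM→Tanaka, Sat-PM→Diallo, Sun-AM→Diallo.
Loads: Diallo 5, Tanaka 4 — all ≤ 5.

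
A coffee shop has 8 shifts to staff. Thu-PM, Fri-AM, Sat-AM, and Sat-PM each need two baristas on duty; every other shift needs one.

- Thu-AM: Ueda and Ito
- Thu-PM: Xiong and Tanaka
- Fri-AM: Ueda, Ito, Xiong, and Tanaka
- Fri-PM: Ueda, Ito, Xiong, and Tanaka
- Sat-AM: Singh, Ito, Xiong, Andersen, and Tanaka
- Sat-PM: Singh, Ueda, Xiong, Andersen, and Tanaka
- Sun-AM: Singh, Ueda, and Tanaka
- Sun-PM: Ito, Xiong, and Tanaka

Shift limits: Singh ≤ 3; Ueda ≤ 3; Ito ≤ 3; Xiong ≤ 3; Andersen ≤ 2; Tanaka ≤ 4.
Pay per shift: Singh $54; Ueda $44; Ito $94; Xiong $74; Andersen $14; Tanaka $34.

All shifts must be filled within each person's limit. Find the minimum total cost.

$478

Thu-PM can only be covered by Xiong and Tanaka, so that assignment is forced.
Picking the cheapest available barista for each shift independently would cost $428, but that ignores the shift limits.
An optimal schedule: Thu-AM→Ueda, Thu-PM→Tanaka+Xiong, Fri-AM→Tanaka+Ueda, Fri-PM→Ueda, Sat-AM→Andersen+Singh, Sat-PM→Andersen+Singh, Sun-AM→Tanaka, Sun-PM→Tanaka.
Total: 44 + 34 + 74 + 34 + 44 + 44 + 14 + 54 + 14 + 54 + 34 + 34 = $478.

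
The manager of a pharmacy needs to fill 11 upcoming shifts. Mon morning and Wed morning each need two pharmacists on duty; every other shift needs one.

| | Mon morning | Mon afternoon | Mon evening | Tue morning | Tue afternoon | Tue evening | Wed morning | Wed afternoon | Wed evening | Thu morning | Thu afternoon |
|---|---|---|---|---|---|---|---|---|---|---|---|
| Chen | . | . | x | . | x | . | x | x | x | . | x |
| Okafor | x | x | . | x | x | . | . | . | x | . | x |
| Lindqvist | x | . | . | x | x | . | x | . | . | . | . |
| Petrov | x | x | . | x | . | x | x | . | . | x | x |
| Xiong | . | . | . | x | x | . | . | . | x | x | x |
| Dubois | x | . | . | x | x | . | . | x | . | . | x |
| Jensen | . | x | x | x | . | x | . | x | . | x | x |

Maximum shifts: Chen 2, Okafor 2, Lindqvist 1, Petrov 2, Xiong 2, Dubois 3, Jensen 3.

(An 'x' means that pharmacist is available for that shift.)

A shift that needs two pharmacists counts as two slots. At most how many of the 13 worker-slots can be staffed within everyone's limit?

Total capacity across all pharmacists is 2+2+1+2+2+3+3 = 15, and 13 slots are needed, so at most 13 can be filled.
An assignment achieving 13: Mon morning→Petrov+Dubois, Mon afternoon→Okafor, Mon evening→Chen, Tue morning→Dubois, Tue afternoon→Xiong, Tue evening→Petrov, Wed morning→Chen+Lindqvist, Wed afternoon→Dubois, Wed evening→Okafor, Thu morning→Xiong, Thu afternoon→Jensen.
Loads: Chen 2/2, Okafor 2/2, Lindqvist 1/1, Petrov 2/2, Xiong 2/2, Dubois 3/3, Jensen 1/3.

13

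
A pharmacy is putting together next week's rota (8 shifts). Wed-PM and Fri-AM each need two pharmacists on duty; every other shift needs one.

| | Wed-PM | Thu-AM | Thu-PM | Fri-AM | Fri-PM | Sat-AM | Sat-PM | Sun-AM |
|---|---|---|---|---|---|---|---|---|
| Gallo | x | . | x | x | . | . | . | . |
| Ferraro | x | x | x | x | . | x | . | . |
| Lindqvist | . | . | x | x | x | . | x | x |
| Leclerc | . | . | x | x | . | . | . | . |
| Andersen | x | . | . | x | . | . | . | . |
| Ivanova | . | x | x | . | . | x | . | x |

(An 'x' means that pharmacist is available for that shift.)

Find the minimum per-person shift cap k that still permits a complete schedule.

2

With 6 pharmacists and 10 worker-slots to fill, someone must work at least ⌈10/6⌉ = 2 shifts, so k ≥ 2.
k = 2 works: Wed-PM→Gallo+Andersen, Thu-AM→Ferraro, Thu-PM→Gallo, Fri-AM→Leclerc+Andersen, Fri-PM→Lindqvist, Sat-AM→Ferraro, Sat-PM→Lindqvist, Sun-AM→Ivanova.
Loads: Gallo 2, Ferraro 2, Lindqvist 2, Leclerc 1, Andersen 2, Ivanova 1 — all ≤ 2.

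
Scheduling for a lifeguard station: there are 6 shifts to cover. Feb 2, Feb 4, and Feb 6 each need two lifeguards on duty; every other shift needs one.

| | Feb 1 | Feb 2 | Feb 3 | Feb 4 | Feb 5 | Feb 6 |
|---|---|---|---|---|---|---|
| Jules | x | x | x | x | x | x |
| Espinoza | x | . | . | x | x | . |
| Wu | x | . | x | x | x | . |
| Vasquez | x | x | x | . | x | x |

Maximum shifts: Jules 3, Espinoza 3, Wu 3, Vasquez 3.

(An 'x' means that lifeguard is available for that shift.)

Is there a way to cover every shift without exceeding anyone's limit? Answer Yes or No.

Feb 2 can only be covered by Jules and Vasquez, so that assignment is forced.
Feb 6 can only be covered by Jules and Vasquez, so that assignment is forced.
One valid schedule: Feb 1→Espinoza, Feb 2→Jules+Vasquez, Feb 3→Jules, Feb 4→Espinoza+Wu, Feb 5→Espinoza, Feb 6→Jules+Vasquez.
Loads: Jules 3/3, Espinoza 3/3, Wu 1/3, Vasquez 2/3 — all within limits.

Yes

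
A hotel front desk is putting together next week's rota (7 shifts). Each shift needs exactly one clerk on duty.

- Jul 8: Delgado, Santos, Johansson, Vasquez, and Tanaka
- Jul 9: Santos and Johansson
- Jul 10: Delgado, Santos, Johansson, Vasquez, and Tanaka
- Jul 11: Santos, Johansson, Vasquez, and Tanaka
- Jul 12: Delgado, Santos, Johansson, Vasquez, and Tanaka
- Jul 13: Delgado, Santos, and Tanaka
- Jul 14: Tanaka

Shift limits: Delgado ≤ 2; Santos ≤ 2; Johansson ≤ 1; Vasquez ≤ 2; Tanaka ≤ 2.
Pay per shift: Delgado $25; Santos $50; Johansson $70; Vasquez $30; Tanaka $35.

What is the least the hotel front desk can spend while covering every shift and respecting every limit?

$230

Jul 14 can only be covered by Tanaka, so that assignment is forced.
Picking the cheapest available clerk for each shift independently would cost $215, but that ignores the shift limits.
An optimal schedule: Jul 8→Delgado, Jul 9→Santos, Jul 10→Vasquez, Jul 11→Vasquez, Jul 12→Tanaka, Jul 13→Delgado, Jul 14→Tanaka.
Total: 25 + 50 + 30 + 30 + 35 + 25 + 35 = $230.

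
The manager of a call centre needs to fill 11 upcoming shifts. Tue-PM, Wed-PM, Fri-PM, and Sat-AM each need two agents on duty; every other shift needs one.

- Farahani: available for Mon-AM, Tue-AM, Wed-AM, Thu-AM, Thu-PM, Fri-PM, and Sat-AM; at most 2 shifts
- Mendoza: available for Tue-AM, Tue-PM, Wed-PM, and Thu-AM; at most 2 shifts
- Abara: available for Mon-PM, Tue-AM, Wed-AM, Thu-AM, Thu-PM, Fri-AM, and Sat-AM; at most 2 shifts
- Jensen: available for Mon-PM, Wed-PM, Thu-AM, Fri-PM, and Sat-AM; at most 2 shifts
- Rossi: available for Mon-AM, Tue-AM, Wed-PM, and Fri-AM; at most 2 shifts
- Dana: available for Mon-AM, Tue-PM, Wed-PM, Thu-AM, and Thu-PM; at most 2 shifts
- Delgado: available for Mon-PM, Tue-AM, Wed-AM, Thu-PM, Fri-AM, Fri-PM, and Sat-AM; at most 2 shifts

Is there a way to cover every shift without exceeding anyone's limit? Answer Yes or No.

No

Total capacity is 2+2+2+2+2+2+2 = 14 but 15 worker-slots are needed — infeasible.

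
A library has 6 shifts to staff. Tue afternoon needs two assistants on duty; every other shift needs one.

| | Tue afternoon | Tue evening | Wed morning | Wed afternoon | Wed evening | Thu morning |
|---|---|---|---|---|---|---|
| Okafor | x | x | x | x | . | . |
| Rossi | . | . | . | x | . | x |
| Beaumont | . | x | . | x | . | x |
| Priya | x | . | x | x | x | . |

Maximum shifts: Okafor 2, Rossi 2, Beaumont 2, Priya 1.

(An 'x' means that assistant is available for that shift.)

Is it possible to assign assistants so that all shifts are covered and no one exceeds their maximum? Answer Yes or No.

Total capacity is 7 and 7 slots are needed, so capacity alone doesn't rule it out.
Shifts {Tue afternoon, Wed evening} need 3 worker-slots in total, but the assistants available for any of those shifts (Okafor and Priya) can supply at most 2 among them. So no valid schedule exists.

No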